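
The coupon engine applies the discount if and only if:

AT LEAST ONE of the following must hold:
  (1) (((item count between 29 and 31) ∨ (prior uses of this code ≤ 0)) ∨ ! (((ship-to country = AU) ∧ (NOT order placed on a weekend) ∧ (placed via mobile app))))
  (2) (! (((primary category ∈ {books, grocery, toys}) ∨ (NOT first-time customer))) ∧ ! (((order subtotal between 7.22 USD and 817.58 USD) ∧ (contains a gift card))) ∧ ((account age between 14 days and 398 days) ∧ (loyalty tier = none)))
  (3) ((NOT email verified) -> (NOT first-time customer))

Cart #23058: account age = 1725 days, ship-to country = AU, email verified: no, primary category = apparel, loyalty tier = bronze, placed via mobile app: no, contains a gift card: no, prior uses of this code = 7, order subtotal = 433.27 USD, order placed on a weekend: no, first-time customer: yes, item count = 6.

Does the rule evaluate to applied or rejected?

Applied

Atomic conditions:
  item count between 29 and 31: 6 in [29, 31] is false
  prior uses of this code ≤ 0: 7 ≤ 0 is false
  ship-to country = AU: AU == AU is true
  NOT order placed on a weekend: no → true
  placed via mobile app: no → false
  primary category ∈ {books, grocery, toys}: apparel is not in the set → false
  NOT first-time customer: yes → false
  order subtotal between 7.22 USD and 817.58 USD: 433.27 in [7.22, 817.58] is true
  contains a gift card: no → false
  account age between 14 days and 398 days: 1725 in [14, 398] is false
  loyalty tier = none: bronze == none is false
  NOT email verified: no → true
Combine:
[1.1] false OR false = false
[1.2.1] true AND true AND false = false
[1.2] NOT false = true
[1] false OR true = true
[2.1.1] false OR false = false
[2.1] NOT false = true
[2.2.1] true AND false = false
[2.2] NOT false = true
[2.3] false AND false = false
[2] true AND true AND false = false
[3] true → false = false
[root] true OR false OR false = true
Overall: true → applied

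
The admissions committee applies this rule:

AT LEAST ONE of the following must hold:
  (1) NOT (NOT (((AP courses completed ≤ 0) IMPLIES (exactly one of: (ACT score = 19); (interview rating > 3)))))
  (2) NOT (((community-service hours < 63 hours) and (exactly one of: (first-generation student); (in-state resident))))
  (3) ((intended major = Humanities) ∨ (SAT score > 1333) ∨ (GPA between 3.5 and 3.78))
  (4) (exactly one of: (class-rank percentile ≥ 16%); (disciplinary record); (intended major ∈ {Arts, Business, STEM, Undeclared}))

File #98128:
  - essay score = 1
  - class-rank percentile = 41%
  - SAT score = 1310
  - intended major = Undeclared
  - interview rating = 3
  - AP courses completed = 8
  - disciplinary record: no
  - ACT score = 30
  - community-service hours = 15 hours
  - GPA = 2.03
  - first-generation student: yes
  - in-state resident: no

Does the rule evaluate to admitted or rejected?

Admitted

Atomic conditions:
  AP courses completed ≤ 0: 8 ≤ 0 is false
  ACT score = 19: 30 == 19 is false
  interview rating > 3: 3 > 3 is false
  community-service hours < 63 hours: 15 < 63 is true
  first-generation student: yes → true
  in-state resident: no → false
  intended major = Humanities: Undeclared == Humanities is false
  SAT score > 1333: 1310 > 1333 is false
  GPA between 3.5 and 3.78: 2.03 in [3.5, 3.78] is false
  class-rank percentile ≥ 16%: 41 ≥ 16 is true
  disciplinary record: no → false
  intended major ∈ {Arts, Business, STEM, Undeclared}: Undeclared is in the set → true
Combine:
[1.1.1.2] exactly-one(false, false) = false
[1.1.1] false → false (antecedent false ⇒ implication holds) = true
[1.1] NOT true = false
[1] NOT false = true
[2.1.2] exactly-one(true, false) = true
[2.1] true AND true = true
[2] NOT true = false
[3] false OR false OR false = false
[4] exactly-one(true, false, true) = false
[root] true OR false OR false OR false = true
Overall: true → admitted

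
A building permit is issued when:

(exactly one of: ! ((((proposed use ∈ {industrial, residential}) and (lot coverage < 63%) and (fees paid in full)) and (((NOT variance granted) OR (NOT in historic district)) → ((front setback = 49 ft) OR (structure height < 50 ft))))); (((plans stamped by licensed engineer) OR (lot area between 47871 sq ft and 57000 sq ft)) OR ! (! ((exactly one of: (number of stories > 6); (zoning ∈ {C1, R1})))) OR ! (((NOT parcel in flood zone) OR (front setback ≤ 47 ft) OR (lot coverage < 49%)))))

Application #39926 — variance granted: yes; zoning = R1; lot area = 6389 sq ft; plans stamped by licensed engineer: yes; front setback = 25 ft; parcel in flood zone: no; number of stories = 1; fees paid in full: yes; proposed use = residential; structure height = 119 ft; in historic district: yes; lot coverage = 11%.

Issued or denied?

Issued

Atomic conditions:
  proposed use ∈ {industrial, residential}: residential is in the set → true
  lot coverage < 63%: 11 < 63 is true
  fees paid in full: yes → true
  NOT variance granted: yes → false
  NOT in historic district: yes → false
  front setback = 49 ft: 25 == 49 is false
  structure height < 50 ft: 119 < 50 is false
  plans stamped by licensed engineer: yes → true
  lot area between 47871 sq ft and 57000 sq ft: 6389 in [47871, 57000] is false
  number of stories > 6: 1 > 6 is false
  zoning ∈ {C1, R1}: R1 is in the set → true
  NOT parcel in flood zone: no → true
  front setback ≤ 47 ft: 25 ≤ 47 is true
  lot coverage < 49%: 11 < 49 is true
Combine:
[1.1.1] true AND true AND true = true
[1.1.2.1] false OR false = false
[1.1.2.2] false OR false = false
[1.1.2] false → false (antecedent false ⇒ implication holds) = true
[1.1] true AND true = true
[1] NOT true = false
[2.1] true OR false = true
[2.2.1.1] exactly-one(false, true) = true
[2.2.1] NOT true = false
[2.2] NOT false = true
[2.3.1] true OR true OR true = true
[2.3] NOT true = false
[2] true OR true OR false = true
[root] exactly-one(false, true) = true
Overall: true → issued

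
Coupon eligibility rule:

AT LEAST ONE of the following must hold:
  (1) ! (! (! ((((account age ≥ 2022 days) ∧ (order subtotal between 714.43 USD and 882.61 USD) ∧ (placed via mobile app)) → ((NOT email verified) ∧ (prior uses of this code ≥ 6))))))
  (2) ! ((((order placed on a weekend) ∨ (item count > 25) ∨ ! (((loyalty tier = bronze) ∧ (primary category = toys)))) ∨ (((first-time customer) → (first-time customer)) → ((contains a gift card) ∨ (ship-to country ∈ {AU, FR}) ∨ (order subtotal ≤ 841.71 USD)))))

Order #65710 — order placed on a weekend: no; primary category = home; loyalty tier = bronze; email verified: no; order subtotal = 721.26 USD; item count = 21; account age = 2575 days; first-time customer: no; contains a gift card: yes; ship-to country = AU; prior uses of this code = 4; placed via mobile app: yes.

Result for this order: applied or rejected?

Applied

Atomic conditions:
  account age ≥ 2022 days: 2575 ≥ 2022 is true
  order subtotal between 714.43 USD and 882.61 USD: 721.26 in [714.43, 882.61] is true
  placed via mobile app: yes → true
  NOT email verified: no → true
  prior uses of this code ≥ 6: 4 ≥ 6 is false
  order placed on a weekend: no → false
  item count > 25: 21 > 25 is false
  loyalty tier = bronze: bronze == bronze is true
  primary category = toys: home == toys is false
  first-time customer: no → false
  contains a gift card: yes → true
  ship-to country ∈ {AU, FR}: AU is in the set → true
  order subtotal ≤ 841.71 USD: 721.26 ≤ 841.71 is true
Combine:
[1.1.1.1.1] true AND true AND true = true
[1.1.1.1.2] true AND false = false
[1.1.1.1] true → false = false
[1.1.1] NOT false = true
[1.1] NOT true = false
[1] NOT false = true
[2.1.1.3.1] true AND false = false
[2.1.1.3] NOT false = true
[2.1.1] false OR false OR true = true
[2.1.2.1] false → false (antecedent false ⇒ implication holds) = true
[2.1.2.2] true OR true OR true = true
[2.1.2] true → true = true
[2.1] true OR true = true
[2] NOT true = false
[root] true OR false = true
Overall: true → applied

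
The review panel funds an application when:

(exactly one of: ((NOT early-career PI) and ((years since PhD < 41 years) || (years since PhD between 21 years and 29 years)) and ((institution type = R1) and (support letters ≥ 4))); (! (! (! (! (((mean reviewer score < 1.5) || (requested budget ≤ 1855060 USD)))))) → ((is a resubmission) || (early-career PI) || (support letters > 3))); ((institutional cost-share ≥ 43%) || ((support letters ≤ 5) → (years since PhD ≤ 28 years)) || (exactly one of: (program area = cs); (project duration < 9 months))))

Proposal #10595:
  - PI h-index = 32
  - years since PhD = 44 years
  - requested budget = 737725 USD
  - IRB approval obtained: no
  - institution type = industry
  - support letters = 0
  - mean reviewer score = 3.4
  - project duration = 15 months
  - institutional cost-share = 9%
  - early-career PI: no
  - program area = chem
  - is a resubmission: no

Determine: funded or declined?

Declined

Atomic conditions:
  NOT early-career PI: no → true
  years since PhD < 41 years: 44 < 41 is false
  years since PhD between 21 years and 29 years: 44 in [21, 29] is false
  institution type = R1: industry == R1 is false
  support letters ≥ 4: 0 ≥ 4 is false
  mean reviewer score < 1.5: 3.4 < 1.5 is false
  requested budget ≤ 1855060 USD: 737725 ≤ 1855060 is true
  is a resubmission: no → false
  early-career PI: no → false
  support letters > 3: 0 > 3 is false
  institutional cost-share ≥ 43%: 9 ≥ 43 is false
  support letters ≤ 5: 0 ≤ 5 is true
  years since PhD ≤ 28 years: 44 ≤ 28 is false
  program area = cs: chem == cs is false
  project duration < 9 months: 15 < 9 is false
Combine:
[1.2] false OR false = false
[1.3] false AND false = false
[1] true AND false AND false = false
[2.1.1.1.1.1] false OR true = true
[2.1.1.1.1] NOT true = false
[2.1.1.1] NOT false = true
[2.1.1] NOT true = false
[2.1] NOT false = true
[2.2] false OR false OR false = false
[2] true → false = false
[3.2] true → false = false
[3.3] exactly-one(false, false) = false
[3] false OR false OR false = false
[root] exactly-one(false, false, false) = false
Overall: false → declined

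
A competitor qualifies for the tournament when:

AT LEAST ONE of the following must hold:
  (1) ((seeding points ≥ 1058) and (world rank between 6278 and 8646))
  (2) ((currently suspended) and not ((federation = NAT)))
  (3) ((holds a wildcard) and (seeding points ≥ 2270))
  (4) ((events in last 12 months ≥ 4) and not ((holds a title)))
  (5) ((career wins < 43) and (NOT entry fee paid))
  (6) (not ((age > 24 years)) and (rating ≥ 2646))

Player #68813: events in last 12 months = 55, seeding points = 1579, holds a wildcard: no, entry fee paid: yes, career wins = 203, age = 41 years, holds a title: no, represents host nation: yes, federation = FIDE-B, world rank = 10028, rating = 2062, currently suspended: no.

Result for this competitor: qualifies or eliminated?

Atomic conditions:
  seeding points ≥ 1058: 1579 ≥ 1058 is true
  world rank between 6278 and 8646: 10028 in [6278, 8646] is false
  currently suspended: no → false
  federation = NAT: FIDE-B == NAT is false
  holds a wildcard: no → false
  seeding points ≥ 2270: 1579 ≥ 2270 is false
  events in last 12 months ≥ 4: 55 ≥ 4 is true
  holds a title: no → false
  career wins < 43: 203 < 43 is false
  NOT entry fee paid: yes → false
  age > 24 years: 41 > 24 is true
  rating ≥ 2646: 2062 ≥ 2646 is false
Combine:
[1] true AND false = false
[2.2] NOT false = true
[2] false AND true = false
[3] false AND false = false
[4.2] NOT false = true
[4] true AND true = true
[5] false AND false = false
[6.1] NOT true = false
[6] false AND false = false
[root] false OR false OR false OR true OR false OR false = true
Overall: true → qualifies

Qualifies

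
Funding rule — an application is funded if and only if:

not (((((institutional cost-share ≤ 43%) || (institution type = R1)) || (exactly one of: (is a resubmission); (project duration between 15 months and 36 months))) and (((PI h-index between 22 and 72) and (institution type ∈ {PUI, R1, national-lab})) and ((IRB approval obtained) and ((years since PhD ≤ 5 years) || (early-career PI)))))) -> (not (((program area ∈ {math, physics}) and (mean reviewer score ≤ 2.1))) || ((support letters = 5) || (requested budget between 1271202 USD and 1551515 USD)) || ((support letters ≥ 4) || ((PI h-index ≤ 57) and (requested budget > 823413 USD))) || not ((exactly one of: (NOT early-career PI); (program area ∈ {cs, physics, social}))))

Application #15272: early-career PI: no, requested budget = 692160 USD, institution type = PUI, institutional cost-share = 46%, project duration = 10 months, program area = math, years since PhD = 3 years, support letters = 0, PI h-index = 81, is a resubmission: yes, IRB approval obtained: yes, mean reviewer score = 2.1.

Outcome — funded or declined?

Declined

Atomic conditions:
  institutional cost-share ≤ 43%: 46 ≤ 43 is false
  institution type = R1: PUI == R1 is false
  is a resubmission: yes → true
  project duration between 15 months and 36 months: 10 in [15, 36] is false
  PI h-index between 22 and 72: 81 in [22, 72] is false
  institution type ∈ {PUI, R1, national-lab}: PUI is in the set → true
  IRB approval obtained: yes → true
  years since PhD ≤ 5 years: 3 ≤ 5 is true
  early-career PI: no → false
  program area ∈ {math, physics}: math is in the set → true
  mean reviewer score ≤ 2.1: 2.1 ≤ 2.1 is true
  support letters = 5: 0 == 5 is false
  requested budget between 1271202 USD and 1551515 USD: 692160 in [1271202, 1551515] is false
  support letters ≥ 4: 0 ≥ 4 is false
  PI h-index ≤ 57: 81 ≤ 57 is false
  requested budget > 823413 USD: 692160 > 823413 is false
  NOT early-career PI: no → true
  program area ∈ {cs, physics, social}: math is not in the set → false
Combine:
[1.1.1.1] false OR false = false
[1.1.1.2] exactly-one(true, false) = true
[1.1.1] false OR true = true
[1.1.2.1] false AND true = false
[1.1.2.2.2] true OR false = true
[1.1.2.2] true AND true = true
[1.1.2] false AND true = false
[1.1] true AND false = false
[1] NOT false = true
[2.1.1] true AND true = true
[2.1] NOT true = false
[2.2] false OR false = false
[2.3.2] false AND false = false
[2.3] false OR false = false
[2.4.1] exactly-one(true, false) = true
[2.4] NOT true = false
[2] false OR false OR false OR false = false
[root] true → false = false
Overall: false → declined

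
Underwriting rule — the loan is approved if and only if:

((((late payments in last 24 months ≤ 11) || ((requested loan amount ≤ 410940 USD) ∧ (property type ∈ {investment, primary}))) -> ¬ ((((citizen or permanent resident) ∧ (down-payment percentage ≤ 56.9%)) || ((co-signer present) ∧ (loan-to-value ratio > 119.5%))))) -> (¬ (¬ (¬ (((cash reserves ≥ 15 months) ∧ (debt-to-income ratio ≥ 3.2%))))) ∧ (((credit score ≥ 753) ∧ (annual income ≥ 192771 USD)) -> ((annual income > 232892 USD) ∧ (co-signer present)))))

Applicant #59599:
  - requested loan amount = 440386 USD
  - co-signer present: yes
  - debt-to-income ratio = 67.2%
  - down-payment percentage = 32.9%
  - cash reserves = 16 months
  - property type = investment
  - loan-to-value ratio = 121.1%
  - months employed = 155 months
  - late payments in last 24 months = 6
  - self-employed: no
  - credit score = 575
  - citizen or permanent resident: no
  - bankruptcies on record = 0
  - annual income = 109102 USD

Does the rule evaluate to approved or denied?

Approved

Atomic conditions:
  late payments in last 24 months ≤ 11: 6 ≤ 11 is true
  requested loan amount ≤ 410940 USD: 440386 ≤ 410940 is false
  property type ∈ {investment, primary}: investment is in the set → true
  citizen or permanent resident: no → false
  down-payment percentage ≤ 56.9%: 32.9 ≤ 56.9 is true
  co-signer present: yes → true
  loan-to-value ratio > 119.5%: 121.1 > 119.5 is true
  cash reserves ≥ 15 months: 16 ≥ 15 is true
  debt-to-income ratio ≥ 3.2%: 67.2 ≥ 3.2 is true
  credit score ≥ 753: 575 ≥ 753 is false
  annual income ≥ 192771 USD: 109102 ≥ 192771 is false
  annual income > 232892 USD: 109102 > 232892 is false
Combine:
[1.1.2] false AND true = false
[1.1] true OR false = true
[1.2.1.1] false AND true = false
[1.2.1.2] true AND true = true
[1.2.1] false OR true = true
[1.2] NOT true = false
[1] true → false = false
[2.1.1.1.1] true AND true = true
[2.1.1.1] NOT true = false
[2.1.1] NOT false = true
[2.1] NOT true = false
[2.2.1] false AND false = false
[2.2.2] false AND true = false
[2.2] false → false (antecedent false ⇒ implication holds) = true
[2] false AND true = false
[root] false → false (antecedent false ⇒ implication holds) = true
Overall: true → approved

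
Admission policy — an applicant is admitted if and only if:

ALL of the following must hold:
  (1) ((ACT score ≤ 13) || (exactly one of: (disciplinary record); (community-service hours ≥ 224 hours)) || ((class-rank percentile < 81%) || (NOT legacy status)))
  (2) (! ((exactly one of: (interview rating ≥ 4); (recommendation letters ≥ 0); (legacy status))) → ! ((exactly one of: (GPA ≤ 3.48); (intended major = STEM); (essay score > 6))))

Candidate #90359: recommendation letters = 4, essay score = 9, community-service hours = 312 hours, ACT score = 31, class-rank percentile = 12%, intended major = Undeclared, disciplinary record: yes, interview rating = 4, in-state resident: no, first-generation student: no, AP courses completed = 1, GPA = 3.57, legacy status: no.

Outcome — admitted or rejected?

Rejected

Atomic conditions:
  ACT score ≤ 13: 31 ≤ 13 is false
  disciplinary record: yes → true
  community-service hours ≥ 224 hours: 312 ≥ 224 is true
  class-rank percentile < 81%: 12 < 81 is true
  NOT legacy status: no → true
  interview rating ≥ 4: 4 ≥ 4 is true
  recommendation letters ≥ 0: 4 ≥ 0 is true
  legacy status: no → false
  GPA ≤ 3.48: 3.57 ≤ 3.48 is false
  intended major = STEM: Undeclared == STEM is false
  essay score > 6: 9 > 6 is true
Combine:
[1.2] exactly-one(true, true) = false
[1.3] true OR true = true
[1] false OR false OR true = true
[2.1.1] exactly-one(true, true, false) = false
[2.1] NOT false = true
[2.2.1] exactly-one(false, false, true) = true
[2.2] NOT true = false
[2] true → false = false
[root] true AND false = false
Overall: false → rejected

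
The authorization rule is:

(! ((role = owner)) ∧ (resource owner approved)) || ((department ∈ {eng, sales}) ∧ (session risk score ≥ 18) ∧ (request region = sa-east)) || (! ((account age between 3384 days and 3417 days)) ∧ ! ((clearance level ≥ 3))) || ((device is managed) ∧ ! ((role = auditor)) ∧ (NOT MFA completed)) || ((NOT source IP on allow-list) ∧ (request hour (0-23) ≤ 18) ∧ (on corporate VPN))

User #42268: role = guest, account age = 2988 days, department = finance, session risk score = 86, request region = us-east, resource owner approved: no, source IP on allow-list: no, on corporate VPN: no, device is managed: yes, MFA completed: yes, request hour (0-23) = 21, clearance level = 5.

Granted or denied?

Atomic conditions:
  role = owner: guest == owner is false
  resource owner approved: no → false
  department ∈ {eng, sales}: finance is not in the set → false
  session risk score ≥ 18: 86 ≥ 18 is true
  request region = sa-east: us-east == sa-east is false
  account age between 3384 days and 3417 days: 2988 in [3384, 3417] is false
  clearance level ≥ 3: 5 ≥ 3 is true
  device is managed: yes → true
  role = auditor: guest == auditor is false
  NOT MFA completed: yes → false
  NOT source IP on allow-list: no → true
  request hour (0-23) ≤ 18: 21 ≤ 18 is false
  on corporate VPN: no → false
Combine:
[1.1] NOT false = true
[1] true AND false = false
[2] false AND true AND false = false
[3.1] NOT false = true
[3.2] NOT true = false
[3] true AND false = false
[4.2] NOT false = true
[4] true AND true AND false = false
[5] true AND false AND false = false
[root] false OR false OR false OR false OR false = false
Overall: false → denied

Denied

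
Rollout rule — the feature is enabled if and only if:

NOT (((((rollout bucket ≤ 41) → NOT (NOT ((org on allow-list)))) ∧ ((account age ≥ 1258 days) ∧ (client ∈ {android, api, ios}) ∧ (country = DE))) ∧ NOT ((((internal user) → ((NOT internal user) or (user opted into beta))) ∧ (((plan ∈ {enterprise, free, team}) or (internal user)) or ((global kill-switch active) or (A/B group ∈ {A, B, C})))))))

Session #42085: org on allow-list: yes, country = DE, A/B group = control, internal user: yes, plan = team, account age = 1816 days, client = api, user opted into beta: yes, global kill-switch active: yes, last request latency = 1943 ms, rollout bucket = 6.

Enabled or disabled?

Enabled

Atomic conditions:
  rollout bucket ≤ 41: 6 ≤ 41 is true
  org on allow-list: yes → true
  account age ≥ 1258 days: 1816 ≥ 1258 is true
  client ∈ {android, api, ios}: api is in the set → true
  country = DE: DE == DE is true
  internal user: yes → true
  NOT internal user: yes → false
  user opted into beta: yes → true
  plan ∈ {enterprise, free, team}: team is in the set → true
  global kill-switch active: yes → true
  A/B group ∈ {A, B, C}: control is not in the set → false
Combine:
[1.1.1.2.1] NOT true = false
[1.1.1.2] NOT false = true
[1.1.1] true → true = true
[1.1.2] true AND true AND true = true
[1.1] true AND true = true
[1.2.1.1.2] false OR true = true
[1.2.1.1] true → true = true
[1.2.1.2.1] true OR true = true
[1.2.1.2.2] true OR false = true
[1.2.1.2] true OR true = true
[1.2.1] true AND true = true
[1.2] NOT true = false
[1] true AND false = false
[root] NOT false = true
Overall: true → enabled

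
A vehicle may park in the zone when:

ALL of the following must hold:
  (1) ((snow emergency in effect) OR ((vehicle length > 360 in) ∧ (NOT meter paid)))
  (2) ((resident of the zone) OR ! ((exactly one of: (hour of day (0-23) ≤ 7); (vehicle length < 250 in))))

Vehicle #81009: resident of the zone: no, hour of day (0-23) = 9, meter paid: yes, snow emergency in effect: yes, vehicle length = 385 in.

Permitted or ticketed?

Atomic conditions:
  snow emergency in effect: yes → true
  vehicle length > 360 in: 385 > 360 is true
  NOT meter paid: yes → false
  resident of the zone: no → false
  hour of day (0-23) ≤ 7: 9 ≤ 7 is false
  vehicle length < 250 in: 385 < 250 is false
Combine:
[1.2] true AND false = false
[1] true OR false = true
[2.2.1] exactly-one(false, false) = false
[2.2] NOT false = true
[2] false OR true = true
[root] true AND true = true
Overall: true → permitted

Permitted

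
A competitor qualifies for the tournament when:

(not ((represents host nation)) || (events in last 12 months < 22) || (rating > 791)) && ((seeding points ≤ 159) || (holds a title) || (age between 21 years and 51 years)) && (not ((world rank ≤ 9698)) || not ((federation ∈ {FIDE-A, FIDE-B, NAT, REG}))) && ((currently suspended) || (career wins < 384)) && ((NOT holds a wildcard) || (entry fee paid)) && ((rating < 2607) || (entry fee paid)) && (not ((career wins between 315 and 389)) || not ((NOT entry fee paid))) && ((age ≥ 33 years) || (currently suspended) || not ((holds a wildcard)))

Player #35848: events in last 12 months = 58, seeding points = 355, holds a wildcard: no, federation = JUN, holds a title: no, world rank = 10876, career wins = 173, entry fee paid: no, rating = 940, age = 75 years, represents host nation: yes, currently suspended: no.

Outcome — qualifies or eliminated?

Atomic conditions:
  represents host nation: yes → true
  events in last 12 months < 22: 58 < 22 is false
  rating > 791: 940 > 791 is true
  seeding points ≤ 159: 355 ≤ 159 is false
  holds a title: no → false
  age between 21 years and 51 years: 75 in [21, 51] is false
  world rank ≤ 9698: 10876 ≤ 9698 is false
  federation ∈ {FIDE-A, FIDE-B, NAT, REG}: JUN is not in the set → false
  currently suspended: no → false
  career wins < 384: 173 < 384 is true
  NOT holds a wildcard: no → true
  entry fee paid: no → false
  rating < 2607: 940 < 2607 is true
  career wins between 315 and 389: 173 in [315, 389] is false
  NOT entry fee paid: no → true
  age ≥ 33 years: 75 ≥ 33 is true
  holds a wildcard: no → false
Combine:
[1.1] NOT true = false
[1] false OR false OR true = true
[2] false OR false OR false = false
[3.1] NOT false = true
[3.2] NOT false = true
[3] true OR true = true
[4] false OR true = true
[5] true OR false = true
[6] true OR false = true
[7.1] NOT false = true
[7.2] NOT true = false
[7] true OR false = true
[8.3] NOT false = true
[8] true OR false OR true = true
[root] true AND false AND true AND true AND true AND true AND true AND true = false
Overall: false → eliminated

Eliminated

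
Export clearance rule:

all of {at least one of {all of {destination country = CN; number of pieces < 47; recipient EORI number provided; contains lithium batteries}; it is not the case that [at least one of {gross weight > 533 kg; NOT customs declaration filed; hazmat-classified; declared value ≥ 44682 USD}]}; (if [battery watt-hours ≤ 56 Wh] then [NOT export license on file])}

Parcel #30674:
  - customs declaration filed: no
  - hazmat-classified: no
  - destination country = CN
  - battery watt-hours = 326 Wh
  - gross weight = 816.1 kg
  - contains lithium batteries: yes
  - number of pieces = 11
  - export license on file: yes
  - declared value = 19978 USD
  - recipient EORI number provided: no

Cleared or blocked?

Blocked

Atomic conditions:
  destination country = CN: CN == CN is true
  number of pieces < 47: 11 < 47 is true
  recipient EORI number provided: no → false
  contains lithium batteries: yes → true
  gross weight > 533 kg: 816.1 > 533 is true
  NOT customs declaration filed: no → true
  hazmat-classified: no → false
  declared value ≥ 44682 USD: 19978 ≥ 44682 is false
  battery watt-hours ≤ 56 Wh: 326 ≤ 56 is false
  NOT export license on file: yes → false
Combine:
[1.1] true AND true AND false AND true = false
[1.2.1] true OR true OR false OR false = true
[1.2] NOT true = false
[1] false OR false = false
[2] false → false (antecedent false ⇒ implication holds) = true
[root] false AND true = false
Overall: false → blocked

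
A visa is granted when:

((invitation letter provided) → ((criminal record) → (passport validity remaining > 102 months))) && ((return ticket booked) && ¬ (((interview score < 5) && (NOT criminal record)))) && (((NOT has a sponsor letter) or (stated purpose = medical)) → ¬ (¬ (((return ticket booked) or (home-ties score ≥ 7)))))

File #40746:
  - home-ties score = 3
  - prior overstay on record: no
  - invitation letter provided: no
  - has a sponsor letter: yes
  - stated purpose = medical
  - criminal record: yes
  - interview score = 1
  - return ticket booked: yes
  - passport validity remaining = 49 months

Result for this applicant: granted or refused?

Granted

Atomic conditions:
  invitation letter provided: no → false
  criminal record: yes → true
  passport validity remaining > 102 months: 49 > 102 is false
  return ticket booked: yes → true
  interview score < 5: 1 < 5 is true
  NOT criminal record: yes → false
  NOT has a sponsor letter: yes → false
  stated purpose = medical: medical == medical is true
  home-ties score ≥ 7: 3 ≥ 7 is false
Combine:
[1.2] true → false = false
[1] false → false (antecedent false ⇒ implication holds) = true
[2.2.1] true AND false = false
[2.2] NOT false = true
[2] true AND true = true
[3.1] false OR true = true
[3.2.1.1] true OR false = true
[3.2.1] NOT true = false
[3.2] NOT false = true
[3] true → true = true
[root] true AND true AND true = true
Overall: true → granted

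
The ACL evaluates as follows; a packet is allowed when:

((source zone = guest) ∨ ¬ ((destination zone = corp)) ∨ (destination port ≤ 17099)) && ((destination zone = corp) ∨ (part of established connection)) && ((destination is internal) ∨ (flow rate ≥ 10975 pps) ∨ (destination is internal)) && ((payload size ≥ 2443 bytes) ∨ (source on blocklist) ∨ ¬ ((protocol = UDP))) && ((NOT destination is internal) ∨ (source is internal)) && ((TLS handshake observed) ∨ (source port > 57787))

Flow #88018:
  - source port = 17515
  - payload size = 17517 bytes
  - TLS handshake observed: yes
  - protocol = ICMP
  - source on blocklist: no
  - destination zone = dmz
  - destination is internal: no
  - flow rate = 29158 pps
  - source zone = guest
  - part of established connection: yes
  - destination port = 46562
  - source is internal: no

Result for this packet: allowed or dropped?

Allowed

Atomic conditions:
  source zone = guest: guest == guest is true
  destination zone = corp: dmz == corp is false
  destination port ≤ 17099: 46562 ≤ 17099 is false
  part of established connection: yes → true
  destination is internal: no → false
  flow rate ≥ 10975 pps: 29158 ≥ 10975 is true
  payload size ≥ 2443 bytes: 17517 ≥ 2443 is true
  source on blocklist: no → false
  protocol = UDP: ICMP == UDP is false
  NOT destination is internal: no → true
  source is internal: no → false
  TLS handshake observed: yes → true
  source port > 57787: 17515 > 57787 is false
Combine:
[1.2] NOT false = true
[1] true OR true OR false = true
[2] false OR true = true
[3] false OR true OR false = true
[4.3] NOT false = true
[4] true OR false OR true = true
[5] true OR false = true
[6] true OR false = true
[root] true AND true AND true AND true AND true AND true = true
Overall: true → allowed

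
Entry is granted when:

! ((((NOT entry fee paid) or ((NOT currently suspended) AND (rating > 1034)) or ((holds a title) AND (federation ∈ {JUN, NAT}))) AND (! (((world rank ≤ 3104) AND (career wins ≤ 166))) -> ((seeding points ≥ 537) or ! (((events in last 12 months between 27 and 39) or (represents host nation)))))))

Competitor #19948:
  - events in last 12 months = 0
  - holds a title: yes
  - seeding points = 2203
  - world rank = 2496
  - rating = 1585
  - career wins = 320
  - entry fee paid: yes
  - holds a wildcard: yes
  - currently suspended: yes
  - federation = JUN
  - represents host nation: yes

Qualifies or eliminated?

Eliminated

Atomic conditions:
  NOT entry fee paid: yes → false
  NOT currently suspended: yes → false
  rating > 1034: 1585 > 1034 is true
  holds a title: yes → true
  federation ∈ {JUN, NAT}: JUN is in the set → true
  world rank ≤ 3104: 2496 ≤ 3104 is true
  career wins ≤ 166: 320 ≤ 166 is false
  seeding points ≥ 537: 2203 ≥ 537 is true
  events in last 12 months between 27 and 39: 0 in [27, 39] is false
  represents host nation: yes → true
Combine:
[1.1.2] false AND true = false
[1.1.3] true AND true = true
[1.1] false OR false OR true = true
[1.2.1.1] true AND false = false
[1.2.1] NOT false = true
[1.2.2.2.1] false OR true = true
[1.2.2.2] NOT true = false
[1.2.2] true OR false = true
[1.2] true → true = true
[1] true AND true = true
[root] NOT true = false
Overall: false → eliminated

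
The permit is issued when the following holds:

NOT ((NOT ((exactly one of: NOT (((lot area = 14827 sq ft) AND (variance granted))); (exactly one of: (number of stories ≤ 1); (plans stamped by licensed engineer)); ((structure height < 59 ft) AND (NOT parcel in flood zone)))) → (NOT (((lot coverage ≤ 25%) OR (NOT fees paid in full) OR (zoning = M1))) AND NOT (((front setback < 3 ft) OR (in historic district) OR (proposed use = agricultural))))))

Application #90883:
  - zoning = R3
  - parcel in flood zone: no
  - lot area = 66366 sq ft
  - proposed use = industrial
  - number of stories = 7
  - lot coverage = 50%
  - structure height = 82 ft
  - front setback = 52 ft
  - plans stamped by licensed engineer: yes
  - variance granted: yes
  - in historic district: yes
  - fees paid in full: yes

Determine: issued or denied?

Issued

Atomic conditions:
  lot area = 14827 sq ft: 66366 == 14827 is false
  variance granted: yes → true
  number of stories ≤ 1: 7 ≤ 1 is false
  plans stamped by licensed engineer: yes → true
  structure height < 59 ft: 82 < 59 is false
  NOT parcel in flood zone: no → true
  lot coverage ≤ 25%: 50 ≤ 25 is false
  NOT fees paid in full: yes → false
  zoning = M1: R3 == M1 is false
  front setback < 3 ft: 52 < 3 is false
  in historic district: yes → true
  proposed use = agricultural: industrial == agricultural is false
Combine:
[1.1.1.1.1] false AND true = false
[1.1.1.1] NOT false = true
[1.1.1.2] exactly-one(false, true) = true
[1.1.1.3] false AND true = false
[1.1.1] exactly-one(true, true, false) = false
[1.1] NOT false = true
[1.2.1.1] false OR false OR false = false
[1.2.1] NOT false = true
[1.2.2.1] false OR true OR false = true
[1.2.2] NOT true = false
[1.2] true AND false = false
[1] true → false = false
[root] NOT false = true
Overall: true → issued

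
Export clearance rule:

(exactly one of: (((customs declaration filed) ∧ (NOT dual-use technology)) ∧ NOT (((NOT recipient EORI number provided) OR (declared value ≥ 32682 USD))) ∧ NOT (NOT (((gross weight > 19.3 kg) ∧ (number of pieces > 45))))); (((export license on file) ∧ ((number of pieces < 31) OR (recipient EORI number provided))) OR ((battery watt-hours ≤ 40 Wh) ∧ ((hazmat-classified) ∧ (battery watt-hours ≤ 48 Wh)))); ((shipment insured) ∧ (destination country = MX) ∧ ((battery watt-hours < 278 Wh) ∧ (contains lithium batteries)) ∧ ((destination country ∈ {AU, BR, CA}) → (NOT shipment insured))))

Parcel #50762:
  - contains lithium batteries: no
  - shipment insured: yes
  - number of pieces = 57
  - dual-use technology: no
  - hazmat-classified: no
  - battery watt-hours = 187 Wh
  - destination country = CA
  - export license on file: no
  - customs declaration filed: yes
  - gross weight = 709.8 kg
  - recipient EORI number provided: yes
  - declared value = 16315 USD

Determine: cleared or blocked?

Cleared

Atomic conditions:
  customs declaration filed: yes → true
  NOT dual-use technology: no → true
  NOT recipient EORI number provided: yes → false
  declared value ≥ 32682 USD: 16315 ≥ 32682 is false
  gross weight > 19.3 kg: 709.8 > 19.3 is true
  number of pieces > 45: 57 > 45 is true
  export license on file: no → false
  number of pieces < 31: 57 < 31 is false
  recipient EORI number provided: yes → true
  battery watt-hours ≤ 40 Wh: 187 ≤ 40 is false
  hazmat-classified: no → false
  battery watt-hours ≤ 48 Wh: 187 ≤ 48 is false
  shipment insured: yes → true
  destination country = MX: CA == MX is false
  battery watt-hours < 278 Wh: 187 < 278 is true
  contains lithium batteries: no → false
  destination country ∈ {AU, BR, CA}: CA is in the set → true
  NOT shipment insured: yes → false
Combine:
[1.1] true AND true = true
[1.2.1] false OR false = false
[1.2] NOT false = true
[1.3.1.1] true AND true = true
[1.3.1] NOT true = false
[1.3] NOT false = true
[1] true AND true AND true = true
[2.1.2] false OR true = true
[2.1] false AND true = false
[2.2.2] false AND false = false
[2.2] false AND false = false
[2] false OR false = false
[3.3] true AND false = false
[3.4] true → false = false
[3] true AND false AND false AND false = false
[root] exactly-one(true, false, false) = true
Overall: true → cleared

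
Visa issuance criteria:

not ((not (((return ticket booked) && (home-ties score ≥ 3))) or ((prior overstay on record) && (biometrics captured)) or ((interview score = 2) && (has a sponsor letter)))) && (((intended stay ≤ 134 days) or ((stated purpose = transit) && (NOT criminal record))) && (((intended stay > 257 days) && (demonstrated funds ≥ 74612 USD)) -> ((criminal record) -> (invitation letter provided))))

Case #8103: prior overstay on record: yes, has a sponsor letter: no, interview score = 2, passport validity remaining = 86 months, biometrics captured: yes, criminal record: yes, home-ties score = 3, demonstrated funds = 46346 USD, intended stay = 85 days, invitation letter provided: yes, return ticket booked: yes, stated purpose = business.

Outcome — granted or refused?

Refused

Atomic conditions:
  return ticket booked: yes → true
  home-ties score ≥ 3: 3 ≥ 3 is true
  prior overstay on record: yes → true
  biometrics captured: yes → true
  interview score = 2: 2 == 2 is true
  has a sponsor letter: no → false
  intended stay ≤ 134 days: 85 ≤ 134 is true
  stated purpose = transit: business == transit is false
  NOT criminal record: yes → false
  intended stay > 257 days: 85 > 257 is false
  demonstrated funds ≥ 74612 USD: 46346 ≥ 74612 is false
  criminal record: yes → true
  invitation letter provided: yes → true
Combine:
[1.1.1.1] true AND true = true
[1.1.1] NOT true = false
[1.1.2] true AND true = true
[1.1.3] true AND false = false
[1.1] false OR true OR false = true
[1] NOT true = false
[2.1.2] false AND false = false
[2.1] true OR false = true
[2.2.1] false AND false = false
[2.2.2] true → true = true
[2.2] false → true (antecedent false ⇒ implication holds) = true
[2] true AND true = true
[root] false AND true = false
Overall: false → refused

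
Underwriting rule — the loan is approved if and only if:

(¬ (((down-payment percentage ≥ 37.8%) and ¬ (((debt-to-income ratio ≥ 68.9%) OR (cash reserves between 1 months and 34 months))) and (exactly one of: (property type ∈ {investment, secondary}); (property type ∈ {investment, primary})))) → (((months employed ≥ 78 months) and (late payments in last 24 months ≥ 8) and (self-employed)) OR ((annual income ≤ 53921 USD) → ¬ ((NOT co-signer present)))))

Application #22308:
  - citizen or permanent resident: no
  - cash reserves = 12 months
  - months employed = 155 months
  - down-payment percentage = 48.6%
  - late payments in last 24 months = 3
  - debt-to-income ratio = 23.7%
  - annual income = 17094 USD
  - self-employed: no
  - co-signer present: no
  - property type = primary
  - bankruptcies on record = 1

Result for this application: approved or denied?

Denied

Atomic conditions:
  down-payment percentage ≥ 37.8%: 48.6 ≥ 37.8 is true
  debt-to-income ratio ≥ 68.9%: 23.7 ≥ 68.9 is false
  cash reserves between 1 months and 34 months: 12 in [1, 34] is true
  property type ∈ {investment, secondary}: primary is not in the set → false
  property type ∈ {investment, primary}: primary is in the set → true
  months employed ≥ 78 months: 155 ≥ 78 is true
  late payments in last 24 months ≥ 8: 3 ≥ 8 is false
  self-employed: no → false
  annual income ≤ 53921 USD: 17094 ≤ 53921 is true
  NOT co-signer present: no → true
Combine:
[1.1.2.1] false OR true = true
[1.1.2] NOT true = false
[1.1.3] exactly-one(false, true) = true
[1.1] true AND false AND true = false
[1] NOT false = true
[2.1] true AND false AND false = false
[2.2.2] NOT true = false
[2.2] true → false = false
[2] false OR false = false
[root] true → false = false
Overall: false → denied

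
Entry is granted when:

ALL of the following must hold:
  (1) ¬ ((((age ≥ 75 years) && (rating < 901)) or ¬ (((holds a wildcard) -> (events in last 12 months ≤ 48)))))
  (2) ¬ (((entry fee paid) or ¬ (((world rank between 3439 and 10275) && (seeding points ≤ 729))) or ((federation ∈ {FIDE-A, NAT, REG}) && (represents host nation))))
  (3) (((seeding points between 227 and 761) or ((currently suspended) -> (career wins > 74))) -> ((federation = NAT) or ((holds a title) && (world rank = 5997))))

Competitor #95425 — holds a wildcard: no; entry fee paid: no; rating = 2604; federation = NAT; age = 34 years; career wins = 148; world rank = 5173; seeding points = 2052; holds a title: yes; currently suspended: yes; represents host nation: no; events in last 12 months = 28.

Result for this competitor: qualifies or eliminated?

Eliminated

Atomic conditions:
  age ≥ 75 years: 34 ≥ 75 is false
  rating < 901: 2604 < 901 is false
  holds a wildcard: no → false
  events in last 12 months ≤ 48: 28 ≤ 48 is true
  entry fee paid: no → false
  world rank between 3439 and 10275: 5173 in [3439, 10275] is true
  seeding points ≤ 729: 2052 ≤ 729 is false
  federation ∈ {FIDE-A, NAT, REG}: NAT is in the set → true
  represents host nation: no → false
  seeding points between 227 and 761: 2052 in [227, 761] is false
  currently suspended: yes → true
  career wins > 74: 148 > 74 is true
  federation = NAT: NAT == NAT is true
  holds a title: yes → true
  world rank = 5997: 5173 == 5997 is false
Combine:
[1.1.1] false AND false = false
[1.1.2.1] false → true (antecedent false ⇒ implication holds) = true
[1.1.2] NOT true = false
[1.1] false OR false = false
[1] NOT false = true
[2.1.2.1] true AND false = false
[2.1.2] NOT false = true
[2.1.3] true AND false = false
[2.1] false OR true OR false = true
[2] NOT true = false
[3.1.2] true → true = true
[3.1] false OR true = true
[3.2.2] true AND false = false
[3.2] true OR false = true
[3] true → true = true
[root] true AND false AND true = false
Overall: false → eliminated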